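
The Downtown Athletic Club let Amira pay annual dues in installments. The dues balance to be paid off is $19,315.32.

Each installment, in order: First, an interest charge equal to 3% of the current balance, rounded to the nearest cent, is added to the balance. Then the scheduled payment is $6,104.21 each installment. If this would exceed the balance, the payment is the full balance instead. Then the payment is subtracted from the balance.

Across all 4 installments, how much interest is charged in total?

Installment 1: opening $19,315.32; interest $579.46 → $19,894.78; payment $6,104.21; balance $13,790.57
Installment 2: opening $13,790.57; interest $413.72 → $14,204.29; payment $6,104.21; balance $8,100.08
Installment 3: opening $8,100.08; interest $243.00 → $8,343.08; payment $6,104.21; balance $2,238.87
Installment 4: opening $2,238.87; interest $67.17 → $2,306.04; payment $2,306.04; balance $0.00
Total interest: $579.46 + $413.72 + $243.00 + $67.17 = $1,303.35

$1,303.35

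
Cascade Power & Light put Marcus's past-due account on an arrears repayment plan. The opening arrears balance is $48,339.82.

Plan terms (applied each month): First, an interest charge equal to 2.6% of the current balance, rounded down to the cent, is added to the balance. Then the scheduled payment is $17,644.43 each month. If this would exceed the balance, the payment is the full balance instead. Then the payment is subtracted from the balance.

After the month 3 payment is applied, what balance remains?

$0.00

Month 1: opening $48,339.82; interest $1,256.83 → $49,596.65; payment $17,644.43; balance $31,952.22
Month 2: opening $31,952.22; interest $830.75 → $32,782.97; payment $17,644.43; balance $15,138.54
Month 3: opening $15,138.54; interest $393.60 → $15,532.14; payment $15,532.14; balance $0.00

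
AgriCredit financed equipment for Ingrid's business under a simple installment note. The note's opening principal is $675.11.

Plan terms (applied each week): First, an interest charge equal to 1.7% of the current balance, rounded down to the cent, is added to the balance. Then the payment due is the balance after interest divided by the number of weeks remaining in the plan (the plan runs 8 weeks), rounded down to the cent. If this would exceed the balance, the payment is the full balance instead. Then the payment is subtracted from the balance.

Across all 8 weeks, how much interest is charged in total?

Week 1: opening $675.11; interest $11.47 → $686.58; payment $85.82; balance $600.76
Week 2: opening $600.76; interest $10.21 → $610.97; payment $87.28; balance $523.69
Week 3: opening $523.69; interest $8.90 → $532.59; payment $88.76; balance $443.83
Week 4: opening $443.83; interest $7.54 → $451.37; payment $90.27; balance $361.10
Week 5: opening $361.10; interest $6.13 → $367.23; payment $91.80; balance $275.43
Week 6: opening $275.43; interest $4.68 → $280.11; payment $93.37; balance $186.74
Week 7: opening $186.74; interest $3.17 → $189.91; payment $94.95; balance $94.96
Week 8: opening $94.96; interest $1.61 → $96.57; payment $96.57; balance $0.00
Total interest: $11.47 + $10.21 + $8.90 + $7.54 + $6.13 + $4.68 + $3.17 + $1.61 = $53.71

$53.71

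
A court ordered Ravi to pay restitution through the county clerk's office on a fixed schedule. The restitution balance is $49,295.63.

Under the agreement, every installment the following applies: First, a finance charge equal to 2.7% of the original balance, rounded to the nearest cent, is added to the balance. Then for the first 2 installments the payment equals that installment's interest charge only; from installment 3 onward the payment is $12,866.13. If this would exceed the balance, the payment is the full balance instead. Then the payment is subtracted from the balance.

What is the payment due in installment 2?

$1,330.98

# | Opening | Interest | Payment | End bal
1 | $49,295.63 | $1,330.98 | $1,330.98 | $49,295.63
2 | $49,295.63 | $1,330.98 | $1,330.98 | $49,295.63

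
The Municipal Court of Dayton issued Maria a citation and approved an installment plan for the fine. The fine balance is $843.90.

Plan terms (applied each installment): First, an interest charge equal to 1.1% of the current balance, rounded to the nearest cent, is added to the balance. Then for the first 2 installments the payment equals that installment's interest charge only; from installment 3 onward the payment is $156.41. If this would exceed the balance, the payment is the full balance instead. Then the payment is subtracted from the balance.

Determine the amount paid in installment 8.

$92.90

Installment 1: $843.90 +$9.28 interest = $853.18; pay $9.28 → $843.90
Installment 2: $843.90 +$9.28 interest = $853.18; pay $9.28 → $843.90
Installment 3: $843.90 +$9.28 interest = $853.18; pay $156.41 → $696.77
Installment 4: $696.77 +$7.66 interest = $704.43; pay $156.41 → $548.02
Installment 5: $548.02 +$6.03 interest = $554.05; pay $156.41 → $397.64
Installment 6: $397.64 +$4.37 interest = $402.01; pay $156.41 → $245.60
Installment 7: $245.60 +$2.70 interest = $248.30; pay $156.41 → $91.89
Installment 8: $91.89 +$1.01 interest = $92.90; pay $92.90 → $0.00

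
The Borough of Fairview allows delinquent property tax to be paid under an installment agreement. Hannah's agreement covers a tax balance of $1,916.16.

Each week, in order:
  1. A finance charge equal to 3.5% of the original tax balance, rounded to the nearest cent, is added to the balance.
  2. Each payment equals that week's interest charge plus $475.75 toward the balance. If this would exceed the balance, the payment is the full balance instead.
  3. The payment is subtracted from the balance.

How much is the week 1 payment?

$542.82

Week 1: opening $1,916.16; interest $67.07 → $1,983.23; payment $542.82; balance $1,440.41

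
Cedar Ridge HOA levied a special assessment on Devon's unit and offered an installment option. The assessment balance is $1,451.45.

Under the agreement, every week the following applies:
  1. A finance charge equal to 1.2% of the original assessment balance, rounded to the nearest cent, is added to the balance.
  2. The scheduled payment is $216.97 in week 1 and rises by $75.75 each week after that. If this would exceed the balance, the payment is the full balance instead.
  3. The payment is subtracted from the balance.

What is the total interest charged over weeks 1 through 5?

# | Opening | Interest | Payment | End bal
1 | $1,451.45 | $17.42 | $216.97 | $1,251.90
2 | $1,251.90 | $17.42 | $292.72 | $976.60
3 | $976.60 | $17.42 | $368.47 | $625.55
4 | $625.55 | $17.42 | $444.22 | $198.75
5 | $198.75 | $17.42 | $216.17 | $0.00
Total interest: $17.42 + $17.42 + $17.42 + $17.42 + $17.42 = $87.10

$87.10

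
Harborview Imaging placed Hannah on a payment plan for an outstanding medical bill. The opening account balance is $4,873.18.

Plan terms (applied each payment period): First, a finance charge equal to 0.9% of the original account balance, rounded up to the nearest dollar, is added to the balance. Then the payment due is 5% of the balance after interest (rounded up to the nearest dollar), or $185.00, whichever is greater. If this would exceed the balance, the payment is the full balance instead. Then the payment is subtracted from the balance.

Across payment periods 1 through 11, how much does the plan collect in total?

Payment period 1: opening $4,873.18; interest $44.00 → $4,917.18; payment $246.00; balance $4,671.18
Payment period 2: opening $4,671.18; interest $44.00 → $4,715.18; payment $236.00; balance $4,479.18
Payment period 3: opening $4,479.18; interest $44.00 → $4,523.18; payment $227.00; balance $4,296.18
Payment period 4: opening $4,296.18; interest $44.00 → $4,340.18; payment $218.00; balance $4,122.18
Payment period 5: opening $4,122.18; interest $44.00 → $4,166.18; payment $209.00; balance $3,957.18
Payment period 6: opening $3,957.18; interest $44.00 → $4,001.18; payment $201.00; balance $3,800.18
Payment period 7: opening $3,800.18; interest $44.00 → $3,844.18; payment $193.00; balance $3,651.18
Payment period 8: opening $3,651.18; interest $44.00 → $3,695.18; payment $185.00; balance $3,510.18
Payment period 9: opening $3,510.18; interest $44.00 → $3,554.18; payment $185.00; balance $3,369.18
Payment period 10: opening $3,369.18; interest $44.00 → $3,413.18; payment $185.00; balance $3,228.18
Payment period 11: opening $3,228.18; interest $44.00 → $3,272.18; payment $185.00; balance $3,087.18
Total paid: $2,270.00

$2,270.00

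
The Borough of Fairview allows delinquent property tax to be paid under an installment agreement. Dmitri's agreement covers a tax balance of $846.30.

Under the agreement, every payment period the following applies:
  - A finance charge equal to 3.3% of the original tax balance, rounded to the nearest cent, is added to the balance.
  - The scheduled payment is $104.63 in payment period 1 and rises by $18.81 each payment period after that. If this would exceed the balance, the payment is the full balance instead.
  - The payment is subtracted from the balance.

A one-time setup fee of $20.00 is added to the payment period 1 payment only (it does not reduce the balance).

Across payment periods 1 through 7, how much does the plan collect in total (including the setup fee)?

Payment period 1: $846.30 +$27.93 interest = $874.23; pay $104.63 (+ $20.00 fee) → $769.60
Payment period 2: $769.60 +$27.93 interest = $797.53; pay $123.44 → $674.09
Payment period 3: $674.09 +$27.93 interest = $702.02; pay $142.25 → $559.77
Payment period 4: $559.77 +$27.93 interest = $587.70; pay $161.06 → $426.64
Payment period 5: $426.64 +$27.93 interest = $454.57; pay $179.87 → $274.70
Payment period 6: $274.70 +$27.93 interest = $302.63; pay $198.68 → $103.95
Payment period 7: $103.95 +$27.93 interest = $131.88; pay $131.88 → $0.00
Total paid: $1,061.81

$1,061.81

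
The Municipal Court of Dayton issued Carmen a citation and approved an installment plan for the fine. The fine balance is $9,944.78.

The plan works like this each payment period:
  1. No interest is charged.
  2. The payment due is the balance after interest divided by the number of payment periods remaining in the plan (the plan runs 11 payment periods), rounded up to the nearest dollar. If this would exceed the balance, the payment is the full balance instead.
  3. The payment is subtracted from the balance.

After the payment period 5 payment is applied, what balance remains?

$5,423.78

Payment period 1: opening $9,944.78; payment $905.00; balance $9,039.78
Payment period 2: opening $9,039.78; payment $904.00; balance $8,135.78
Payment period 3: opening $8,135.78; payment $904.00; balance $7,231.78
Payment period 4: opening $7,231.78; payment $904.00; balance $6,327.78
Payment period 5: opening $6,327.78; payment $904.00; balance $5,423.78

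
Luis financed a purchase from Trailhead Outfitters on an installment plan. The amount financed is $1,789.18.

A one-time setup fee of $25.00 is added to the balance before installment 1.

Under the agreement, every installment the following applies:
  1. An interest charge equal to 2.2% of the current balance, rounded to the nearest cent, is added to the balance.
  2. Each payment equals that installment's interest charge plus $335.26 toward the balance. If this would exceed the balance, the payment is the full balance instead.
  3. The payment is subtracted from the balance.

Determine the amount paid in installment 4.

Installment 1: opening $1,814.18; interest $39.91 → $1,854.09; payment $375.17; balance $1,478.92
Installment 2: opening $1,478.92; interest $32.54 → $1,511.46; payment $367.80; balance $1,143.66
Installment 3: opening $1,143.66; interest $25.16 → $1,168.82; payment $360.42; balance $808.40
Installment 4: opening $808.40; interest $17.78 → $826.18; payment $353.04; balance $473.14

$353.04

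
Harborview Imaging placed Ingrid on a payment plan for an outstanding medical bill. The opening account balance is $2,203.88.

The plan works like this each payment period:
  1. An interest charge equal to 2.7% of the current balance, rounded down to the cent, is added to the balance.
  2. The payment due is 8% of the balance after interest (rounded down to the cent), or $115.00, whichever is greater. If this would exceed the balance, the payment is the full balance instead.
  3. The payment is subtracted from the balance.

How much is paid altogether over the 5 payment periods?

# | Opening | Interest | Payment | End bal
1 | $2,203.88 | $59.50 | $181.07 | $2,082.31
2 | $2,082.31 | $56.22 | $171.08 | $1,967.45
3 | $1,967.45 | $53.12 | $161.64 | $1,858.93
4 | $1,858.93 | $50.19 | $152.72 | $1,756.40
5 | $1,756.40 | $47.42 | $144.30 | $1,659.52
Total paid: $810.81

$810.81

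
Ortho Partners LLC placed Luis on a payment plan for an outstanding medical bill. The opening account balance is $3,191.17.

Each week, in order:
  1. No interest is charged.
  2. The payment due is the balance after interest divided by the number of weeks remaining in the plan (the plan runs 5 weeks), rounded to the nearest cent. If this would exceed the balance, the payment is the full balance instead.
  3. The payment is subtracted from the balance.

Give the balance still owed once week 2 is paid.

$1,914.70

Week 1: opening $3,191.17; payment $638.23; balance $2,552.94
Week 2: opening $2,552.94; payment $638.24; balance $1,914.70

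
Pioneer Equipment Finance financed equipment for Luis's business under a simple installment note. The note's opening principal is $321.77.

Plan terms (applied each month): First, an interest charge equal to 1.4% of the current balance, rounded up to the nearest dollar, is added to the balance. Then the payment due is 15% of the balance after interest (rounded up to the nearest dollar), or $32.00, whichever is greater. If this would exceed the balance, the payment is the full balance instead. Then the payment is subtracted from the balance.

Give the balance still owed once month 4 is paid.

Month 1: $321.77 +$5.00 interest = $326.77; pay $50.00 → $276.77
Month 2: $276.77 +$4.00 interest = $280.77; pay $43.00 → $237.77
Month 3: $237.77 +$4.00 interest = $241.77; pay $37.00 → $204.77
Month 4: $204.77 +$3.00 interest = $207.77; pay $32.00 → $175.77

$175.77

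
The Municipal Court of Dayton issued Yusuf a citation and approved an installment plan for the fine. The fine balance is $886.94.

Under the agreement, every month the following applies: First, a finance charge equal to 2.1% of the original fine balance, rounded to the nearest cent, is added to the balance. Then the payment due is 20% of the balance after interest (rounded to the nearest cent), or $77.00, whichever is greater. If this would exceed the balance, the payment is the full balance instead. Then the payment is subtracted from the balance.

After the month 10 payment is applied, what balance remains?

$48.89

Month 1: $886.94 +$18.63 interest = $905.57; pay $181.11 → $724.46
Month 2: $724.46 +$18.63 interest = $743.09; pay $148.62 → $594.47
Month 3: $594.47 +$18.63 interest = $613.10; pay $122.62 → $490.48
Month 4: $490.48 +$18.63 interest = $509.11; pay $101.82 → $407.29
Month 5: $407.29 +$18.63 interest = $425.92; pay $85.18 → $340.74
Month 6: $340.74 +$18.63 interest = $359.37; pay $77.00 → $282.37
Month 7: $282.37 +$18.63 interest = $301.00; pay $77.00 → $224.00
Month 8: $224.00 +$18.63 interest = $242.63; pay $77.00 → $165.63
Month 9: $165.63 +$18.63 interest = $184.26; pay $77.00 → $107.26
Month 10: $107.26 +$18.63 interest = $125.89; pay $77.00 → $48.89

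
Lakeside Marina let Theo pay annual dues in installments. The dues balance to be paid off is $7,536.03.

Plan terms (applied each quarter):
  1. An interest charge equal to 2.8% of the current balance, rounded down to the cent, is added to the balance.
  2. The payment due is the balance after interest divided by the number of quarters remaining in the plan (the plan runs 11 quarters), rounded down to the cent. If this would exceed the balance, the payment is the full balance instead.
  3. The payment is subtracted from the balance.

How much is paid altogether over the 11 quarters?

$8,927.97

Quarter 1: $7,536.03 +$211.00 interest = $7,747.03; pay $704.27 → $7,042.76
Quarter 2: $7,042.76 +$197.19 interest = $7,239.95; pay $723.99 → $6,515.96
Quarter 3: $6,515.96 +$182.44 interest = $6,698.40; pay $744.26 → $5,954.14
Quarter 4: $5,954.14 +$166.71 interest = $6,120.85; pay $765.10 → $5,355.75
Quarter 5: $5,355.75 +$149.96 interest = $5,505.71; pay $786.53 → $4,719.18
Quarter 6: $4,719.18 +$132.13 interest = $4,851.31; pay $808.55 → $4,042.76
Quarter 7: $4,042.76 +$113.19 interest = $4,155.95; pay $831.19 → $3,324.76
Quarter 8: $3,324.76 +$93.09 interest = $3,417.85; pay $854.46 → $2,563.39
Quarter 9: $2,563.39 +$71.77 interest = $2,635.16; pay $878.38 → $1,756.78
Quarter 10: $1,756.78 +$49.18 interest = $1,805.96; pay $902.98 → $902.98
Quarter 11: $902.98 +$25.28 interest = $928.26; pay $928.26 → $0.00
Total paid: $8,927.97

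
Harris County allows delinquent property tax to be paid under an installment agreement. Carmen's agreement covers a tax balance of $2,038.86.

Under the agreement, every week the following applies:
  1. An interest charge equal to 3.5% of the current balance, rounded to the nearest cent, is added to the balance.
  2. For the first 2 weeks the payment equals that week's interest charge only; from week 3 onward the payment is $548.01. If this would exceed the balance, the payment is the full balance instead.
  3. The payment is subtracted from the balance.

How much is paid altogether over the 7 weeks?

Week 1: opening $2,038.86; interest $71.36 → $2,110.22; payment $71.36; balance $2,038.86
Week 2: opening $2,038.86; interest $71.36 → $2,110.22; payment $71.36; balance $2,038.86
Week 3: opening $2,038.86; interest $71.36 → $2,110.22; payment $548.01; balance $1,562.21
Week 4: opening $1,562.21; interest $54.68 → $1,616.89; payment $548.01; balance $1,068.88
Week 5: opening $1,068.88; interest $37.41 → $1,106.29; payment $548.01; balance $558.28
Week 6: opening $558.28; interest $19.54 → $577.82; payment $548.01; balance $29.81
Week 7: opening $29.81; interest $1.04 → $30.85; payment $30.85; balance $0.00
Total paid: $2,365.61

$2,365.61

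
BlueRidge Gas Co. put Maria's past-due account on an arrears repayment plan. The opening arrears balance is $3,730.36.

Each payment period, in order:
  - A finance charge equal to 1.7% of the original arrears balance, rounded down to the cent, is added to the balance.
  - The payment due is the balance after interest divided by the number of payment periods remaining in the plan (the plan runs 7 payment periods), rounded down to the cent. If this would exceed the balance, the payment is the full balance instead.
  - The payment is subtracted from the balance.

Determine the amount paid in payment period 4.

Payment period 1: opening $3,730.36; interest $63.41 → $3,793.77; payment $541.96; balance $3,251.81
Payment period 2: opening $3,251.81; interest $63.41 → $3,315.22; payment $552.53; balance $2,762.69
Payment period 3: opening $2,762.69; interest $63.41 → $2,826.10; payment $565.22; balance $2,260.88
Payment period 4: opening $2,260.88; interest $63.41 → $2,324.29; payment $581.07; balance $1,743.22

$581.07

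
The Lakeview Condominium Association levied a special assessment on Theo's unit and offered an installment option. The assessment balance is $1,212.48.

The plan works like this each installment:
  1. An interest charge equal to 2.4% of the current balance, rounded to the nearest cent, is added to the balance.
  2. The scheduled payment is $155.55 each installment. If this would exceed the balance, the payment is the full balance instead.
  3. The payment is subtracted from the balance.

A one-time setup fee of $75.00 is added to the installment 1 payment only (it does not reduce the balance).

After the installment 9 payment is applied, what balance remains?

$0.00

Installment 1: opening $1,212.48; interest $29.10 → $1,241.58; payment $155.55 (+ $75.00 fee); balance $1,086.03
Installment 2: opening $1,086.03; interest $26.06 → $1,112.09; payment $155.55; balance $956.54
Installment 3: opening $956.54; interest $22.96 → $979.50; payment $155.55; balance $823.95
Installment 4: opening $823.95; interest $19.77 → $843.72; payment $155.55; balance $688.17
Installment 5: opening $688.17; interest $16.52 → $704.69; payment $155.55; balance $549.14
Installment 6: opening $549.14; interest $13.18 → $562.32; payment $155.55; balance $406.77
Installment 7: opening $406.77; interest $9.76 → $416.53; payment $155.55; balance $260.98
Installment 8: opening $260.98; interest $6.26 → $267.24; payment $155.55; balance $111.69
Installment 9: opening $111.69; interest $2.68 → $114.37; payment $114.37; balance $0.00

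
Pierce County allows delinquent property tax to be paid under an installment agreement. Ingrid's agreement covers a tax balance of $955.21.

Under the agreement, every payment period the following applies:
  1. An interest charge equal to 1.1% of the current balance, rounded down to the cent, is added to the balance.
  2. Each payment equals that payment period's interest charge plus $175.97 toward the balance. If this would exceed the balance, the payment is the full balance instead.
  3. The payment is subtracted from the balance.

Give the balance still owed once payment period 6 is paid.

# | Opening | Interest | Payment | End bal
1 | $955.21 | $10.50 | $186.47 | $779.24
2 | $779.24 | $8.57 | $184.54 | $603.27
3 | $603.27 | $6.63 | $182.60 | $427.30
4 | $427.30 | $4.70 | $180.67 | $251.33
5 | $251.33 | $2.76 | $178.73 | $75.36
6 | $75.36 | $0.82 | $76.18 | $0.00

$0.00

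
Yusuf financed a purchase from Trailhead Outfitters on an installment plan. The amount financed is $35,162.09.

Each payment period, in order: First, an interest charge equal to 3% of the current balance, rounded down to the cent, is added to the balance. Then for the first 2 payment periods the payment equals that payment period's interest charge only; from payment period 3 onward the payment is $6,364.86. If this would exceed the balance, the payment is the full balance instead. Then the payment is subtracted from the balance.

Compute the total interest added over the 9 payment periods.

$5,976.06

Payment period 1: $35,162.09 +$1,054.86 interest = $36,216.95; pay $1,054.86 → $35,162.09
Payment period 2: $35,162.09 +$1,054.86 interest = $36,216.95; pay $1,054.86 → $35,162.09
Payment period 3: $35,162.09 +$1,054.86 interest = $36,216.95; pay $6,364.86 → $29,852.09
Payment period 4: $29,852.09 +$895.56 interest = $30,747.65; pay $6,364.86 → $24,382.79
Payment period 5: $24,382.79 +$731.48 interest = $25,114.27; pay $6,364.86 → $18,749.41
Payment period 6: $18,749.41 +$562.48 interest = $19,311.89; pay $6,364.86 → $12,947.03
Payment period 7: $12,947.03 +$388.41 interest = $13,335.44; pay $6,364.86 → $6,970.58
Payment period 8: $6,970.58 +$209.11 interest = $7,179.69; pay $6,364.86 → $814.83
Payment period 9: $814.83 +$24.44 interest = $839.27; pay $839.27 → $0.00
Total interest: $1,054.86 + $1,054.86 + $1,054.86 + $895.56 + $731.48 + $562.48 + $388.41 + $209.11 + $24.44 = $5,976.06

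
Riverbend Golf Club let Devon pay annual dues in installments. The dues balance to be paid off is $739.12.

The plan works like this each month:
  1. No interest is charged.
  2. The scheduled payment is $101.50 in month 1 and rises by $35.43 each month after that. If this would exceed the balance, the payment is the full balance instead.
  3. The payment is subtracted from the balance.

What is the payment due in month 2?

Month 1: $739.12 − $101.50 → $637.62
Month 2: $637.62 − $136.93 → $500.69

$136.93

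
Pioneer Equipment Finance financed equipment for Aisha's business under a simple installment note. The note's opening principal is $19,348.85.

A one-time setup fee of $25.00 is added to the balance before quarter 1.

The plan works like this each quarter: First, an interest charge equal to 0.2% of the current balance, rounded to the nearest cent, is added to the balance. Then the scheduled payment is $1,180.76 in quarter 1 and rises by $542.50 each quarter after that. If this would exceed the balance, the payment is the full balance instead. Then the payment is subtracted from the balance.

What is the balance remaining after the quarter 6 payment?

$4,328.19

# | Opening | Interest | Payment | End bal
1 | $19,373.85 | $38.75 | $1,180.76 | $18,231.84
2 | $18,231.84 | $36.46 | $1,723.26 | $16,545.04
3 | $16,545.04 | $33.09 | $2,265.76 | $14,312.37
4 | $14,312.37 | $28.62 | $2,808.26 | $11,532.73
5 | $11,532.73 | $23.07 | $3,350.76 | $8,205.04
6 | $8,205.04 | $16.41 | $3,893.26 | $4,328.19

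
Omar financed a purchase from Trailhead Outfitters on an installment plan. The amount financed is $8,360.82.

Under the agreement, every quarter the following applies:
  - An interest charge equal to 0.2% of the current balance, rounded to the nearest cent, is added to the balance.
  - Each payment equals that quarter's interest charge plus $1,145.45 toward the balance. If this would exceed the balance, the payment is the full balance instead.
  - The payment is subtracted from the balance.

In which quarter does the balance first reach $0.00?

Quarter 1: opening $8,360.82; interest $16.72 → $8,377.54; payment $1,162.17; balance $7,215.37
Quarter 2: opening $7,215.37; interest $14.43 → $7,229.80; payment $1,159.88; balance $6,069.92
Quarter 3: opening $6,069.92; interest $12.14 → $6,082.06; payment $1,157.59; balance $4,924.47
Quarter 4: opening $4,924.47; interest $9.85 → $4,934.32; payment $1,155.30; balance $3,779.02
Quarter 5: opening $3,779.02; interest $7.56 → $3,786.58; payment $1,153.01; balance $2,633.57
Quarter 6: opening $2,633.57; interest $5.27 → $2,638.84; payment $1,150.72; balance $1,488.12
Quarter 7: opening $1,488.12; interest $2.98 → $1,491.10; payment $1,148.43; balance $342.67
Quarter 8: opening $342.67; interest $0.69 → $343.36; payment $343.36; balance $0.00
Balance reaches $0.00 in quarter 8.

8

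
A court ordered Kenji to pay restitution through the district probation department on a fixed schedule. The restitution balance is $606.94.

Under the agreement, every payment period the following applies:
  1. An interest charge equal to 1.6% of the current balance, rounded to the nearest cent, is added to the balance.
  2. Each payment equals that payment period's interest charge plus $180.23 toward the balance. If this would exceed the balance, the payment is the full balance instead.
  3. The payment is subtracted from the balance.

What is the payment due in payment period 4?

$67.31

Payment period 1: opening $606.94; interest $9.71 → $616.65; payment $189.94; balance $426.71
Payment period 2: opening $426.71; interest $6.83 → $433.54; payment $187.06; balance $246.48
Payment period 3: opening $246.48; interest $3.94 → $250.42; payment $184.17; balance $66.25
Payment period 4: opening $66.25; interest $1.06 → $67.31; payment $67.31; balance $0.00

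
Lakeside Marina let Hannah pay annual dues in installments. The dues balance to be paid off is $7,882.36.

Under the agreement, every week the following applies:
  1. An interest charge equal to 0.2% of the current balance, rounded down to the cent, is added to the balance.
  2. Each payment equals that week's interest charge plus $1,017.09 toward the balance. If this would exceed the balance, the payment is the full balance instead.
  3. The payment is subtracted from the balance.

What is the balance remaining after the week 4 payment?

Week 1: opening $7,882.36; interest $15.76 → $7,898.12; payment $1,032.85; balance $6,865.27
Week 2: opening $6,865.27; interest $13.73 → $6,879.00; payment $1,030.82; balance $5,848.18
Week 3: opening $5,848.18; interest $11.69 → $5,859.87; payment $1,028.78; balance $4,831.09
Week 4: opening $4,831.09; interest $9.66 → $4,840.75; payment $1,026.75; balance $3,814.00

$3,814.00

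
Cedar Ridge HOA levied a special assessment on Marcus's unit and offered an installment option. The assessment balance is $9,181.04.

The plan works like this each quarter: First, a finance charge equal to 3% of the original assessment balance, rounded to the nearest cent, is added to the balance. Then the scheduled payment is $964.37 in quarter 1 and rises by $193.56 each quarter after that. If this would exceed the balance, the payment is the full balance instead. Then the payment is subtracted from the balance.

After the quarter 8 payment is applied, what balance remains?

$0.00

Quarter 1: opening $9,181.04; interest $275.43 → $9,456.47; payment $964.37; balance $8,492.10
Quarter 2: opening $8,492.10; interest $275.43 → $8,767.53; payment $1,157.93; balance $7,609.60
Quarter 3: opening $7,609.60; interest $275.43 → $7,885.03; payment $1,351.49; balance $6,533.54
Quarter 4: opening $6,533.54; interest $275.43 → $6,808.97; payment $1,545.05; balance $5,263.92
Quarter 5: opening $5,263.92; interest $275.43 → $5,539.35; payment $1,738.61; balance $3,800.74
Quarter 6: opening $3,800.74; interest $275.43 → $4,076.17; payment $1,932.17; balance $2,144.00
Quarter 7: opening $2,144.00; interest $275.43 → $2,419.43; payment $2,125.73; balance $293.70
Quarter 8: opening $293.70; interest $275.43 → $569.13; payment $569.13; balance $0.00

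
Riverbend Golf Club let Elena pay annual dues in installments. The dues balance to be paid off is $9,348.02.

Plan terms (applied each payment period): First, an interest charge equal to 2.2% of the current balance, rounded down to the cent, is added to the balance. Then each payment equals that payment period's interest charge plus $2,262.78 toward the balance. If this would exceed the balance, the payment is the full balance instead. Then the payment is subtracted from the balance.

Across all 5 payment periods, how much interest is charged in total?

$530.45

Payment period 1: $9,348.02 +$205.65 interest = $9,553.67; pay $2,468.43 → $7,085.24
Payment period 2: $7,085.24 +$155.87 interest = $7,241.11; pay $2,418.65 → $4,822.46
Payment period 3: $4,822.46 +$106.09 interest = $4,928.55; pay $2,368.87 → $2,559.68
Payment period 4: $2,559.68 +$56.31 interest = $2,615.99; pay $2,319.09 → $296.90
Payment period 5: $296.90 +$6.53 interest = $303.43; pay $303.43 → $0.00
Total interest: $205.65 + $155.87 + $106.09 + $56.31 + $6.53 = $530.45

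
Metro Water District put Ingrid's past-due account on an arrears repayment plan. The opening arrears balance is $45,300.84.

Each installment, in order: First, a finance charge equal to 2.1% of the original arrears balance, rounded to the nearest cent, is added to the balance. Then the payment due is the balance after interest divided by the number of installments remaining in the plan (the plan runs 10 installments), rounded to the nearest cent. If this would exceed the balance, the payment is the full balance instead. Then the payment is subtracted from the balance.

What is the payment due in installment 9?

Installment 1: opening $45,300.84; interest $951.32 → $46,252.16; payment $4,625.22; balance $41,626.94
Installment 2: opening $41,626.94; interest $951.32 → $42,578.26; payment $4,730.92; balance $37,847.34
Installment 3: opening $37,847.34; interest $951.32 → $38,798.66; payment $4,849.83; balance $33,948.83
Installment 4: opening $33,948.83; interest $951.32 → $34,900.15; payment $4,985.74; balance $29,914.41
Installment 5: opening $29,914.41; interest $951.32 → $30,865.73; payment $5,144.29; balance $25,721.44
Installment 6: opening $25,721.44; interest $951.32 → $26,672.76; payment $5,334.55; balance $21,338.21
Installment 7: opening $21,338.21; interest $951.32 → $22,289.53; payment $5,572.38; balance $16,717.15
Installment 8: opening $16,717.15; interest $951.32 → $17,668.47; payment $5,889.49; balance $11,778.98
Installment 9: opening $11,778.98; interest $951.32 → $12,730.30; payment $6,365.15; balance $6,365.15

$6,365.15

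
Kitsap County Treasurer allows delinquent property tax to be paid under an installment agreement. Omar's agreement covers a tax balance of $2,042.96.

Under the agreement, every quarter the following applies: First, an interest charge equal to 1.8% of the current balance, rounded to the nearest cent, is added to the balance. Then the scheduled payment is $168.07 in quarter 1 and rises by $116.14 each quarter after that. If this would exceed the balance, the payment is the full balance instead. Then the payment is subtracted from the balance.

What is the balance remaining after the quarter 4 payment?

# | Opening | Interest | Payment | End bal
1 | $2,042.96 | $36.77 | $168.07 | $1,911.66
2 | $1,911.66 | $34.41 | $284.21 | $1,661.86
3 | $1,661.86 | $29.91 | $400.35 | $1,291.42
4 | $1,291.42 | $23.25 | $516.49 | $798.18

$798.18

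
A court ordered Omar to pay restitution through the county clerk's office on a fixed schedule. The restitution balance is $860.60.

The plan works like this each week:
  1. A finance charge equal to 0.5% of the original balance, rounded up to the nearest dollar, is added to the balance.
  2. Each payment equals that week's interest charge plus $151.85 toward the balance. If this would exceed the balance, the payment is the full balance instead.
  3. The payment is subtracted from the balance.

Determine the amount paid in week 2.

$156.85

Week 1: $860.60 +$5.00 interest = $865.60; pay $156.85 → $708.75
Week 2: $708.75 +$5.00 interest = $713.75; pay $156.85 → $556.90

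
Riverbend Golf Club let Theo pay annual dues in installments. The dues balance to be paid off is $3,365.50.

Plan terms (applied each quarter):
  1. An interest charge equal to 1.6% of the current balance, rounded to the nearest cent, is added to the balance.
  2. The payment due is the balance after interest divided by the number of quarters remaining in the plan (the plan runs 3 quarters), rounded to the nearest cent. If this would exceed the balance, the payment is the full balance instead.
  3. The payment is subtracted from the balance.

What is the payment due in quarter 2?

# | Opening | Interest | Payment | End bal
1 | $3,365.50 | $53.85 | $1,139.78 | $2,279.57
2 | $2,279.57 | $36.47 | $1,158.02 | $1,158.02

$1,158.02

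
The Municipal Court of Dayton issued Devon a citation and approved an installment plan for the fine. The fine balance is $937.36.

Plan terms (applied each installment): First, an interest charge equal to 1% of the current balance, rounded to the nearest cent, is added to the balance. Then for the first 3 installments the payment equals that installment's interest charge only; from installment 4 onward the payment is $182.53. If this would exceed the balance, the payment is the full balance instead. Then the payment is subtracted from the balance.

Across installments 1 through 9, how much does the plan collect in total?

$995.38

# | Opening | Interest | Payment | End bal
1 | $937.36 | $9.37 | $9.37 | $937.36
2 | $937.36 | $9.37 | $9.37 | $937.36
3 | $937.36 | $9.37 | $9.37 | $937.36
4 | $937.36 | $9.37 | $182.53 | $764.20
5 | $764.20 | $7.64 | $182.53 | $589.31
6 | $589.31 | $5.89 | $182.53 | $412.67
7 | $412.67 | $4.13 | $182.53 | $234.27
8 | $234.27 | $2.34 | $182.53 | $54.08
9 | $54.08 | $0.54 | $54.62 | $0.00
Total paid: $995.38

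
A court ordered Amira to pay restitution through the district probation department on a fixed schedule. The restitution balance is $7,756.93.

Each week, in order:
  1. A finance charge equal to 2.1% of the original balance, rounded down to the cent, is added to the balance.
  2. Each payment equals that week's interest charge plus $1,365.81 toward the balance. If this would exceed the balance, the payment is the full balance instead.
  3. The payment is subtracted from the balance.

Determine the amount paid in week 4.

$1,528.70

Week 1: $7,756.93 +$162.89 interest = $7,919.82; pay $1,528.70 → $6,391.12
Week 2: $6,391.12 +$162.89 interest = $6,554.01; pay $1,528.70 → $5,025.31
Week 3: $5,025.31 +$162.89 interest = $5,188.20; pay $1,528.70 → $3,659.50
Week 4: $3,659.50 +$162.89 interest = $3,822.39; pay $1,528.70 → $2,293.69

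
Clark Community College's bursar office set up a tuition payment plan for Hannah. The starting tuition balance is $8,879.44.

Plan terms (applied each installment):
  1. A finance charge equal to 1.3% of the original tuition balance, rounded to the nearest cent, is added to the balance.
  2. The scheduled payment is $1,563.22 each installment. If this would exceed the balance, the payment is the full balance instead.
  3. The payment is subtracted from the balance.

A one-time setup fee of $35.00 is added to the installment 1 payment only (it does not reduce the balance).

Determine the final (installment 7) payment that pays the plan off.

$308.13

Installment 1: opening $8,879.44; interest $115.43 → $8,994.87; payment $1,563.22 (+ $35.00 fee); balance $7,431.65
Installment 2: opening $7,431.65; interest $115.43 → $7,547.08; payment $1,563.22; balance $5,983.86
Installment 3: opening $5,983.86; interest $115.43 → $6,099.29; payment $1,563.22; balance $4,536.07
Installment 4: opening $4,536.07; interest $115.43 → $4,651.50; payment $1,563.22; balance $3,088.28
Installment 5: opening $3,088.28; interest $115.43 → $3,203.71; payment $1,563.22; balance $1,640.49
Installment 6: opening $1,640.49; interest $115.43 → $1,755.92; payment $1,563.22; balance $192.70
Installment 7: opening $192.70; interest $115.43 → $308.13; payment $308.13; balance $0.00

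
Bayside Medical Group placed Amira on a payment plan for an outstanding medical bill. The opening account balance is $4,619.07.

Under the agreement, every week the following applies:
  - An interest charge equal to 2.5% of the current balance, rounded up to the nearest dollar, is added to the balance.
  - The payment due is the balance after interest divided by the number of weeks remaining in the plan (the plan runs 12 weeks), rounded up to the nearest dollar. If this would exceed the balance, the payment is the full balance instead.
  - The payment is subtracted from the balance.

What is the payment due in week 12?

Week 1: $4,619.07 +$116.00 interest = $4,735.07; pay $395.00 → $4,340.07
Week 2: $4,340.07 +$109.00 interest = $4,449.07; pay $405.00 → $4,044.07
Week 3: $4,044.07 +$102.00 interest = $4,146.07; pay $415.00 → $3,731.07
Week 4: $3,731.07 +$94.00 interest = $3,825.07; pay $426.00 → $3,399.07
Week 5: $3,399.07 +$85.00 interest = $3,484.07; pay $436.00 → $3,048.07
Week 6: $3,048.07 +$77.00 interest = $3,125.07; pay $447.00 → $2,678.07
Week 7: $2,678.07 +$67.00 interest = $2,745.07; pay $458.00 → $2,287.07
Week 8: $2,287.07 +$58.00 interest = $2,345.07; pay $470.00 → $1,875.07
Week 9: $1,875.07 +$47.00 interest = $1,922.07; pay $481.00 → $1,441.07
Week 10: $1,441.07 +$37.00 interest = $1,478.07; pay $493.00 → $985.07
Week 11: $985.07 +$25.00 interest = $1,010.07; pay $506.00 → $504.07
Week 12: $504.07 +$13.00 interest = $517.07; pay $517.07 → $0.00

$517.07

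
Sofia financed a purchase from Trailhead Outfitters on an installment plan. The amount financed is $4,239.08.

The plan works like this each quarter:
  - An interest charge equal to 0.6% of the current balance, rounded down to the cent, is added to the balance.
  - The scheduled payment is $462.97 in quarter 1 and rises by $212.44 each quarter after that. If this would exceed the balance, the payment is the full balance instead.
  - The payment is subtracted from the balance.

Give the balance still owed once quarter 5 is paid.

$0.00

Quarter 1: $4,239.08 +$25.43 interest = $4,264.51; pay $462.97 → $3,801.54
Quarter 2: $3,801.54 +$22.80 interest = $3,824.34; pay $675.41 → $3,148.93
Quarter 3: $3,148.93 +$18.89 interest = $3,167.82; pay $887.85 → $2,279.97
Quarter 4: $2,279.97 +$13.67 interest = $2,293.64; pay $1,100.29 → $1,193.35
Quarter 5: $1,193.35 +$7.16 interest = $1,200.51; pay $1,200.51 → $0.00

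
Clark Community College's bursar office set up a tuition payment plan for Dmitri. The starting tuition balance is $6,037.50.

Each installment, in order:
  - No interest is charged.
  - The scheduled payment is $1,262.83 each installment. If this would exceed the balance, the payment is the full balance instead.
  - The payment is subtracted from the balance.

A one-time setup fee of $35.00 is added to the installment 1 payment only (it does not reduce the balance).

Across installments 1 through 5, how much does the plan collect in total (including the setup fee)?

Installment 1: opening $6,037.50; payment $1,262.83 (+ $35.00 fee); balance $4,774.67
Installment 2: opening $4,774.67; payment $1,262.83; balance $3,511.84
Installment 3: opening $3,511.84; payment $1,262.83; balance $2,249.01
Installment 4: opening $2,249.01; payment $1,262.83; balance $986.18
Installment 5: opening $986.18; payment $986.18; balance $0.00
Total paid: $6,072.50

$6,072.50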